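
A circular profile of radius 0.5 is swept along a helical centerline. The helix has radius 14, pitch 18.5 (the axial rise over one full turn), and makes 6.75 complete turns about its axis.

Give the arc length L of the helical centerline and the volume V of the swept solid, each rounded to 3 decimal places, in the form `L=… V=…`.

2πR = 2π·14 = 87.964594
per-turn = √(87.964594² + 18.5²) = √(7737.7699 + 342.25) = √8080.0199 = 89.888931
L = 6.75 × 89.888931 = 606.750282
V = π·0.5² × L = 0.785398 × 606.750282 = 476.540557

L=606.750 V=476.541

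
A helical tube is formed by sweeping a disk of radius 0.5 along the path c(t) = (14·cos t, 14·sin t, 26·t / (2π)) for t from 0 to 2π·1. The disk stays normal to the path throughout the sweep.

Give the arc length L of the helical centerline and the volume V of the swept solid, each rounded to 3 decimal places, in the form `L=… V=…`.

2πR = 2π·14 = 87.964594
per-turn = √(87.964594² + 26²) = √(7737.7699 + 676) = √8413.7699 = 91.726604
L = 1 × 91.726604 = 91.726604
V = π·0.5² × L = 0.785398 × 91.726604 = 72.041906

L=91.727 V=72.042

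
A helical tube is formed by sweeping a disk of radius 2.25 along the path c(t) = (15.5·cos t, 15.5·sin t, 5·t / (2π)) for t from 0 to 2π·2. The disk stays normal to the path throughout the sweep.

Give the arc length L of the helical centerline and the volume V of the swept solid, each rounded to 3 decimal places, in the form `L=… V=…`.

L=195.035 V=3101.902

2πR = 2π·15.5 = 97.389372
per-turn = √(97.389372² + 5²) = √(9484.6898 + 25) = √9509.6898 = 97.517639
L = 2 × 97.517639 = 195.035277
V = π·2.25² × L = 15.904313 × 195.035277 = 3101.902056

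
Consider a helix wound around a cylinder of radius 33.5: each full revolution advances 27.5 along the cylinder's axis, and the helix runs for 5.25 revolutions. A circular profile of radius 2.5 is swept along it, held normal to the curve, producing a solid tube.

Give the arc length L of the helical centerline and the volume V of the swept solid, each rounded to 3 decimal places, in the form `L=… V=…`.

L=1114.447 V=21882.107

2πR = 2π·33.5 = 210.486708
per-turn = √(210.486708² + 27.5²) = √(44304.6542 + 756.25) = √45060.9042 = 212.275538
L = 5.25 × 212.275538 = 1114.446576
V = π·2.5² × L = 19.634954 × 1114.446576 = 21882.107350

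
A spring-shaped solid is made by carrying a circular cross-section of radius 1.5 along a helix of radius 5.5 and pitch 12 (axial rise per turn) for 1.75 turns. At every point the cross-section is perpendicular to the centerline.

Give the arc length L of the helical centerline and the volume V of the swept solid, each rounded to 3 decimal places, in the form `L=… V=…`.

L=64.018 V=452.517

2πR = 2π·5.5 = 34.557519
per-turn = √(34.557519² + 12²) = √(1194.2221 + 144) = √1338.2221 = 36.581719
L = 1.75 × 36.581719 = 64.018007
V = π·1.5² × L = 7.068583 × 64.018007 = 452.516629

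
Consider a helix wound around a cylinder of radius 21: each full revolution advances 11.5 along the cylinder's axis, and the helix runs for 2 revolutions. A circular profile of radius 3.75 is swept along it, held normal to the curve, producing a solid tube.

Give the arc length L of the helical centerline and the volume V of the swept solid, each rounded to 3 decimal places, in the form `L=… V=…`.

2πR = 2π·21 = 131.946891
per-turn = √(131.946891² + 11.5²) = √(17409.9822 + 132.25) = √17542.2322 = 132.447092
L = 2 × 132.447092 = 264.894184
V = π·3.75² × L = 44.178647 × 264.894184 = 11702.666560

L=264.894 V=11702.667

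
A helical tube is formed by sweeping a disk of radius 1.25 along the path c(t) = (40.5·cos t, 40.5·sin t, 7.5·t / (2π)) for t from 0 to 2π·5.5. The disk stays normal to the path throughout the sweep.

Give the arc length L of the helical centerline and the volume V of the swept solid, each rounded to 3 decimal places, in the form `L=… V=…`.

L=1400.187 V=6873.153

2πR = 2π·40.5 = 254.469005
per-turn = √(254.469005² + 7.5²) = √(64754.4745 + 56.25) = √64810.7245 = 254.579505
L = 5.5 × 254.579505 = 1400.187279
V = π·1.25² × L = 4.908739 × 1400.187279 = 6873.153232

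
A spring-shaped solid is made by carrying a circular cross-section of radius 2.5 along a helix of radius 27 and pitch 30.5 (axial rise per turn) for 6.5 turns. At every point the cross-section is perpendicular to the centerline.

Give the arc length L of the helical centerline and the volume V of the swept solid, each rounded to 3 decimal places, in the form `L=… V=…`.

2πR = 2π·27 = 169.646003
per-turn = √(169.646003² + 30.5²) = √(28779.7664 + 930.25) = √29710.0164 = 172.365938
L = 6.5 × 172.365938 = 1120.378594
V = π·2.5² × L = 19.634954 × 1120.378594 = 21998.582255

L=1120.379 V=21998.582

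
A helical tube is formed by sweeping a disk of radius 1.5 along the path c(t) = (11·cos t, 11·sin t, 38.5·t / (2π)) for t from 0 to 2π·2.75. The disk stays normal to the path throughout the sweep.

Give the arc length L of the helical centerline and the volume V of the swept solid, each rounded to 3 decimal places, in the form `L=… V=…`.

2πR = 2π·11 = 69.115038
per-turn = √(69.115038² + 38.5²) = √(4776.8885 + 1482.25) = √6259.1385 = 79.114718
L = 2.75 × 79.114718 = 217.565473
V = π·1.5² × L = 7.068583 × 217.565473 = 1537.879708

L=217.565 V=1537.880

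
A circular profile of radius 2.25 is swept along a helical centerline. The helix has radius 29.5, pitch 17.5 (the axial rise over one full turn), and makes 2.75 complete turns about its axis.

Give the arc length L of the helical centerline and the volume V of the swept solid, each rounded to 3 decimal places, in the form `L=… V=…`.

L=511.990 V=8142.852

2πR = 2π·29.5 = 185.353967
per-turn = √(185.353967² + 17.5²) = √(34356.0929 + 306.25) = √34662.3429 = 186.178256
L = 2.75 × 186.178256 = 511.990203
V = π·2.25² × L = 15.904313 × 511.990203 = 8142.852349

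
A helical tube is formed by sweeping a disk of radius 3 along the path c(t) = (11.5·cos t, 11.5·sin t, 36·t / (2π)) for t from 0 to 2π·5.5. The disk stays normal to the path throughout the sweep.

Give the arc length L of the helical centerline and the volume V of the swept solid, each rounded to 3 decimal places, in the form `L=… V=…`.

2πR = 2π·11.5 = 72.256631
per-turn = √(72.256631² + 36²) = √(5221.0207 + 1296) = √6517.0207 = 80.728067
L = 5.5 × 80.728067 = 444.004366
V = π·3² × L = 28.274334 × 444.004366 = 12553.927689

L=444.004 V=12553.928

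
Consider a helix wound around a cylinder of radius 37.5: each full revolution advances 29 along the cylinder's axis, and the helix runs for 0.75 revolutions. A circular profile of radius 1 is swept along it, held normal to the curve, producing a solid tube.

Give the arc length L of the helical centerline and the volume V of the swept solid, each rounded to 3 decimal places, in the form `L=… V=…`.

L=178.048 V=559.354

2πR = 2π·37.5 = 235.619449
per-turn = √(235.619449² + 29²) = √(55516.5248 + 841) = √56357.5248 = 237.397398
L = 0.75 × 237.397398 = 178.048049
V = π·1² × L = 3.141593 × 178.048049 = 559.354442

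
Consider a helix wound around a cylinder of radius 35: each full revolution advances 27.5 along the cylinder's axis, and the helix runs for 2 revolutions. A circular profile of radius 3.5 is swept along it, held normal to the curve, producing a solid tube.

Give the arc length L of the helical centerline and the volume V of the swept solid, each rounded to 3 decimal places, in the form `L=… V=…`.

L=443.249 V=17058.202

2πR = 2π·35 = 219.911486
per-turn = √(219.911486² + 27.5²) = √(48361.0616 + 756.25) = √49117.3116 = 221.624258
L = 2 × 221.624258 = 443.248515
V = π·3.5² × L = 38.484510 × 443.248515 = 17058.201920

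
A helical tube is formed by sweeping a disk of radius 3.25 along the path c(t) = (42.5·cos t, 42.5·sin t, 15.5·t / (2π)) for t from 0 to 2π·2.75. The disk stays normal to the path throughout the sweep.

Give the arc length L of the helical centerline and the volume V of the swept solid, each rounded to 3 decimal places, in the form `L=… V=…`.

L=735.583 V=24408.915

2πR = 2π·42.5 = 267.035376
per-turn = √(267.035376² + 15.5²) = √(71307.8918 + 240.25) = √71548.1418 = 267.484844
L = 2.75 × 267.484844 = 735.583321
V = π·3.25² × L = 33.183072 × 735.583321 = 24408.914604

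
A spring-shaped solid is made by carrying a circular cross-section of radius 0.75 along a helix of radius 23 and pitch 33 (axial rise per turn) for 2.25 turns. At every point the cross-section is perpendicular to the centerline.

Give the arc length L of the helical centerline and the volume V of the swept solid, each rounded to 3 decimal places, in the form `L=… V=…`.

2πR = 2π·23 = 144.513262
per-turn = √(144.513262² + 33²) = √(20884.0829 + 1089) = √21973.0829 = 148.233204
L = 2.25 × 148.233204 = 333.524710
V = π·0.75² × L = 1.767146 × 333.524710 = 589.386813

L=333.525 V=589.387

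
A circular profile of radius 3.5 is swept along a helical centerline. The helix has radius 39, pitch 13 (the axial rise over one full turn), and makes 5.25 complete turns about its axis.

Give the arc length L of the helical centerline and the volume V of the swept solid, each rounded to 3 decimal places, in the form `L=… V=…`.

2πR = 2π·39 = 245.044227
per-turn = √(245.044227² + 13²) = √(60046.6732 + 169) = √60215.6732 = 245.388820
L = 5.25 × 245.388820 = 1288.291307
V = π·3.5² × L = 38.484510 × 1288.291307 = 49579.259699

L=1288.291 V=49579.260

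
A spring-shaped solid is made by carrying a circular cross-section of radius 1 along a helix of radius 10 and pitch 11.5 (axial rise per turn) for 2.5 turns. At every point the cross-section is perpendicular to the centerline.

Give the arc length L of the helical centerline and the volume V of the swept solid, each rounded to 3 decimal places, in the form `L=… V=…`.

2πR = 2π·10 = 62.831853
per-turn = √(62.831853² + 11.5²) = √(3947.8418 + 132.25) = √4080.0918 = 63.875596
L = 2.5 × 63.875596 = 159.688990
V = π·1² × L = 3.141593 × 159.688990 = 501.677758

L=159.689 V=501.678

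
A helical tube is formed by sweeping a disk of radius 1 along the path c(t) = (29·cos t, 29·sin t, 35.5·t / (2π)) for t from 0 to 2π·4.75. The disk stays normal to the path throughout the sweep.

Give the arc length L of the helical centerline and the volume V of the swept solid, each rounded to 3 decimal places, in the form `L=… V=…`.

2πR = 2π·29 = 182.212374
per-turn = √(182.212374² + 35.5²) = √(33201.3492 + 1260.25) = √34461.5992 = 185.638356
L = 4.75 × 185.638356 = 881.782191
V = π·1² × L = 3.141593 × 881.782191 = 2770.200453

L=881.782 V=2770.200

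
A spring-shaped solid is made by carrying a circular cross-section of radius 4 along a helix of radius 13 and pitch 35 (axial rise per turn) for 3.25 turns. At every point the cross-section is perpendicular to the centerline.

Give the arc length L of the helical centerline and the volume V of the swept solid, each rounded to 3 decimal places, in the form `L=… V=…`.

L=288.809 V=14517.112

2πR = 2π·13 = 81.681409
per-turn = √(81.681409² + 35²) = √(6671.8526 + 1225) = √7896.8526 = 88.864237
L = 3.25 × 88.864237 = 288.808769
V = π·4² × L = 50.265482 × 288.808769 = 14517.112136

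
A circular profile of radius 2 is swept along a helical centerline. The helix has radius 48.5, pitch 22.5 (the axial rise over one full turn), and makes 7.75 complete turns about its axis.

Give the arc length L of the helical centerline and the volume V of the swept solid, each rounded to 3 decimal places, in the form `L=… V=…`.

L=2368.121 V=29758.686

2πR = 2π·48.5 = 304.734487
per-turn = √(304.734487² + 22.5²) = √(92863.1078 + 506.25) = √93369.3578 = 305.564000
L = 7.75 × 305.564000 = 2368.120996
V = π·2² × L = 12.566371 × 2368.120996 = 29758.686100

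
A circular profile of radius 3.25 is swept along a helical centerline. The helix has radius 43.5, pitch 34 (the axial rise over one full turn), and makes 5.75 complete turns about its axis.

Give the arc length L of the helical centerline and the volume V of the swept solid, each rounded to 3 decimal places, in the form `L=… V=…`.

2πR = 2π·43.5 = 273.318561
per-turn = √(273.318561² + 34²) = √(74703.0357 + 1156) = √75859.0357 = 275.425191
L = 5.75 × 275.425191 = 1583.694847
V = π·3.25² × L = 33.183072 × 1583.694847 = 52551.860771

L=1583.695 V=52551.861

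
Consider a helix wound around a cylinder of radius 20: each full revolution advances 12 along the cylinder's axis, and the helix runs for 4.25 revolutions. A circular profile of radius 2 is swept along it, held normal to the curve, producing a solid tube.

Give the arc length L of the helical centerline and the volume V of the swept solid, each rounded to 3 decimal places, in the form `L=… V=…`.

L=536.500 V=6741.862

2πR = 2π·20 = 125.663706
per-turn = √(125.663706² + 12²) = √(15791.3670 + 144) = √15935.3670 = 126.235364
L = 4.25 × 126.235364 = 536.500296
V = π·2² × L = 12.566371 × 536.500296 = 6741.861549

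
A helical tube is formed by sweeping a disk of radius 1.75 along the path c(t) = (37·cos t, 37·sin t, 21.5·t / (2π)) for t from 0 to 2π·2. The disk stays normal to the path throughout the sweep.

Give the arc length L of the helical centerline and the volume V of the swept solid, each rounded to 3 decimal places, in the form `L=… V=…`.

L=466.940 V=4492.488

2πR = 2π·37 = 232.477856
per-turn = √(232.477856² + 21.5²) = √(54045.9537 + 462.25) = √54508.2037 = 233.469920
L = 2 × 233.469920 = 466.939841
V = π·1.75² × L = 9.621128 × 466.939841 = 4492.487743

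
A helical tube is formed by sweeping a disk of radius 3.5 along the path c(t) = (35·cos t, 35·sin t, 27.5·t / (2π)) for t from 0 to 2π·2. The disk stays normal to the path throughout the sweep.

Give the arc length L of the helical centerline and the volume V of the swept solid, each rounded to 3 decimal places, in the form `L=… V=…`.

2πR = 2π·35 = 219.911486
per-turn = √(219.911486² + 27.5²) = √(48361.0616 + 756.25) = √49117.3116 = 221.624258
L = 2 × 221.624258 = 443.248515
V = π·3.5² × L = 38.484510 × 443.248515 = 17058.201920

L=443.249 V=17058.202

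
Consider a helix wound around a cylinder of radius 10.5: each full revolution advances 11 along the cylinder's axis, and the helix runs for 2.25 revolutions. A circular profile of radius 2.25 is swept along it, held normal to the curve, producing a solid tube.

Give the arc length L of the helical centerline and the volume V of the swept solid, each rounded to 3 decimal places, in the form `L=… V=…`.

L=150.489 V=2393.431

2πR = 2π·10.5 = 65.973446
per-turn = √(65.973446² + 11²) = √(4352.4955 + 121) = √4473.4955 = 66.884195
L = 2.25 × 66.884195 = 150.489439
V = π·2.25² × L = 15.904313 × 150.489439 = 2393.431108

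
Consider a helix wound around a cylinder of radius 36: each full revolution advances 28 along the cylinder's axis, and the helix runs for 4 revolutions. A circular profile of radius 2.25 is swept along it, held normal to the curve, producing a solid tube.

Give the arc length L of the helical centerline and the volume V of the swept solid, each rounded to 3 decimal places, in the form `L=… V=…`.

L=911.684 V=14499.714

2πR = 2π·36 = 226.194671
per-turn = √(226.194671² + 28²) = √(51164.0292 + 784) = √51948.0292 = 227.921103
L = 4 × 227.921103 = 911.684412
V = π·2.25² × L = 15.904313 × 911.684412 = 14499.714074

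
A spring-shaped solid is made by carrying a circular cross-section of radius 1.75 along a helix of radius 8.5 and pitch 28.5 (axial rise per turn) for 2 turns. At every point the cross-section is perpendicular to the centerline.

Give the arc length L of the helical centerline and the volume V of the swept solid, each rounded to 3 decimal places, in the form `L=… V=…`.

L=121.071 V=1164.843

2πR = 2π·8.5 = 53.407075
per-turn = √(53.407075² + 28.5²) = √(2852.3157 + 812.25) = √3664.5657 = 60.535656
L = 2 × 60.535656 = 121.071312
V = π·1.75² × L = 9.621128 × 121.071312 = 1164.842533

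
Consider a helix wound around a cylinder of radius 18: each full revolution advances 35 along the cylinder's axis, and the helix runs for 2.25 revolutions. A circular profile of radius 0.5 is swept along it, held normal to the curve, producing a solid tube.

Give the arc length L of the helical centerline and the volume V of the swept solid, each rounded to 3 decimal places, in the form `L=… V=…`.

2πR = 2π·18 = 113.097336
per-turn = √(113.097336² + 35²) = √(12791.0073 + 1225) = √14016.0073 = 118.389220
L = 2.25 × 118.389220 = 266.375744
V = π·0.5² × L = 0.785398 × 266.375744 = 209.211020

L=266.376 V=209.211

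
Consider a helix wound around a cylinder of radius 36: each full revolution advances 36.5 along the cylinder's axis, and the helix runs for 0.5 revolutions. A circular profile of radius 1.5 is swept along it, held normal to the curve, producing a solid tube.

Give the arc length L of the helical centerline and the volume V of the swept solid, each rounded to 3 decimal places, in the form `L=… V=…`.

L=114.560 V=809.779

2πR = 2π·36 = 226.194671
per-turn = √(226.194671² + 36.5²) = √(51164.0292 + 1332.25) = √52496.2792 = 229.120665
L = 0.5 × 229.120665 = 114.560333
V = π·1.5² × L = 7.068583 × 114.560333 = 809.779273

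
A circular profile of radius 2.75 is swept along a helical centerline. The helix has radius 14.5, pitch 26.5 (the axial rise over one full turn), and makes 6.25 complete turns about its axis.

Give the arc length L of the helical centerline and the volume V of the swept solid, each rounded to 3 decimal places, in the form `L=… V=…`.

L=593.012 V=14088.960

2πR = 2π·14.5 = 91.106187
per-turn = √(91.106187² + 26.5²) = √(8300.3373 + 702.25) = √9002.5873 = 94.881965
L = 6.25 × 94.881965 = 593.012282
V = π·2.75² × L = 23.758294 × 593.012282 = 14088.960401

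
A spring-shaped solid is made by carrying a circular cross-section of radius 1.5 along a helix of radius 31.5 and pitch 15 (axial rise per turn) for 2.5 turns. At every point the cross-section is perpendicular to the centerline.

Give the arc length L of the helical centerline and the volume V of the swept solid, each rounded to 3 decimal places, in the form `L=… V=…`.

2πR = 2π·31.5 = 197.920337
per-turn = √(197.920337² + 15²) = √(39172.4599 + 225) = √39397.4599 = 198.487934
L = 2.5 × 198.487934 = 496.219835
V = π·1.5² × L = 7.068583 × 496.219835 = 3507.571320

L=496.220 V=3507.571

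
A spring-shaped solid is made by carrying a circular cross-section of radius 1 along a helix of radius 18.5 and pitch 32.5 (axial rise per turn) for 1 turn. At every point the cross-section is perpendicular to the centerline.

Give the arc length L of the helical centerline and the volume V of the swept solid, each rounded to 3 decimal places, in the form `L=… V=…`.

L=120.697 V=379.180

2πR = 2π·18.5 = 116.238928
per-turn = √(116.238928² + 32.5²) = √(13511.4884 + 1056.25) = √14567.7384 = 120.696887
L = 1 × 120.696887 = 120.696887
V = π·1² × L = 3.141593 × 120.696887 = 379.180452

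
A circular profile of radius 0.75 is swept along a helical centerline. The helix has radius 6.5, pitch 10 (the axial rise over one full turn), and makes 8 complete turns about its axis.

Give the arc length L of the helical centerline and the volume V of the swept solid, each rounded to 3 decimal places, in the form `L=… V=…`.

2πR = 2π·6.5 = 40.840704
per-turn = √(40.840704² + 10²) = √(1667.9631 + 100) = √1767.9631 = 42.047154
L = 8 × 42.047154 = 336.377231
V = π·0.75² × L = 1.767146 × 336.377231 = 594.427633

L=336.377 V=594.428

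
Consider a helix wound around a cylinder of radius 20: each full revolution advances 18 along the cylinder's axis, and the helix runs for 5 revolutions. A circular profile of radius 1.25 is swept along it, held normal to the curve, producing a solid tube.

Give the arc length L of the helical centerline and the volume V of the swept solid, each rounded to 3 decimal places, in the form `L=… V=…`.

L=634.732 V=3115.731

2πR = 2π·20 = 125.663706
per-turn = √(125.663706² + 18²) = √(15791.3670 + 324) = √16115.3670 = 126.946316
L = 5 × 126.946316 = 634.731578
V = π·1.25² × L = 4.908739 × 634.731578 = 3115.731347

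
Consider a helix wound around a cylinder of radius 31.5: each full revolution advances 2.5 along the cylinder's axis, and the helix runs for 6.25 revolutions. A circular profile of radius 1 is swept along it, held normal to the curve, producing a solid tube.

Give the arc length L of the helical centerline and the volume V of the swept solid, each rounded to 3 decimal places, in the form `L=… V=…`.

L=1237.101 V=3886.467

2πR = 2π·31.5 = 197.920337
per-turn = √(197.920337² + 2.5²) = √(39172.4599 + 6.25) = √39178.7099 = 197.936126
L = 6.25 × 197.936126 = 1237.100786
V = π·1² × L = 3.141593 × 1237.100786 = 3886.466740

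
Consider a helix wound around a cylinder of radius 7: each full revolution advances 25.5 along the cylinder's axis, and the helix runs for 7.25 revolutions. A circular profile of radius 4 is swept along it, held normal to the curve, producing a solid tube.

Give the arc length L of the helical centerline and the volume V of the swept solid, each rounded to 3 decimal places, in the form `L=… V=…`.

2πR = 2π·7 = 43.982297
per-turn = √(43.982297² + 25.5²) = √(1934.4425 + 650.25) = √2584.6925 = 50.839871
L = 7.25 × 50.839871 = 368.589063
V = π·4² × L = 50.265482 × 368.589063 = 18527.307094

L=368.589 V=18527.307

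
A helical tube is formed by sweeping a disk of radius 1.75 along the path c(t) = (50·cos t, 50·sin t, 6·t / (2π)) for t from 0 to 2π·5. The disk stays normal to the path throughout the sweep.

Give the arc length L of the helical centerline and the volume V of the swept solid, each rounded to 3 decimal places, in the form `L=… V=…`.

2πR = 2π·50 = 314.159265
per-turn = √(314.159265² + 6²) = √(98696.0440 + 36) = √98732.0440 = 314.216556
L = 5 × 314.216556 = 1571.082780
V = π·1.75² × L = 9.621128 × 1571.082780 = 15115.587738

L=1571.083 V=15115.588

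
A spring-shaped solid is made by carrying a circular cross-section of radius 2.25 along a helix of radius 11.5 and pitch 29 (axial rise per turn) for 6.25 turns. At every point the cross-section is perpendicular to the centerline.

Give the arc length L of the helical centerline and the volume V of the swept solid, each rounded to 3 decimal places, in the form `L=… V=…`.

L=486.619 V=7739.335

2πR = 2π·11.5 = 72.256631
per-turn = √(72.256631² + 29²) = √(5221.0207 + 841) = √6062.0207 = 77.858980
L = 6.25 × 77.858980 = 486.618623
V = π·2.25² × L = 15.904313 × 486.618623 = 7739.334806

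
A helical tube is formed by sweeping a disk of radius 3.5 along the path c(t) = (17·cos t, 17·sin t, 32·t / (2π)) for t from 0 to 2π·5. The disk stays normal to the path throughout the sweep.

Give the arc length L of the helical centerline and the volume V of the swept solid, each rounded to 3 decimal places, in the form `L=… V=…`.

2πR = 2π·17 = 106.814150
per-turn = √(106.814150² + 32²) = √(11409.2627 + 1024) = √12433.2627 = 111.504541
L = 5 × 111.504541 = 557.522706
V = π·3.5² × L = 38.484510 × 557.522706 = 21455.988140

L=557.523 V=21455.988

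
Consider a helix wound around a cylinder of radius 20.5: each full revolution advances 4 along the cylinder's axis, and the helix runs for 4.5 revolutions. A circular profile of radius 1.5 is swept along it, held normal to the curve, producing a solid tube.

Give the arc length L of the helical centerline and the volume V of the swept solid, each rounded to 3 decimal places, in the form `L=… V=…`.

L=579.903 V=4099.095

2πR = 2π·20.5 = 128.805299
per-turn = √(128.805299² + 4²) = √(16590.8050 + 16) = √16606.8050 = 128.867393
L = 4.5 × 128.867393 = 579.903269
V = π·1.5² × L = 7.068583 × 579.903269 = 4099.094661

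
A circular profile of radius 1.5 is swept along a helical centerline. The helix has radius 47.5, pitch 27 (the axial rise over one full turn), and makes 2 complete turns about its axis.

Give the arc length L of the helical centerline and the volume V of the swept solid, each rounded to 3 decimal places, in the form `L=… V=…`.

L=599.340 V=4236.486

2πR = 2π·47.5 = 298.451302
per-turn = √(298.451302² + 27²) = √(89073.1797 + 729) = √89802.1797 = 299.670118
L = 2 × 299.670118 = 599.340236
V = π·1.5² × L = 7.068583 × 599.340236 = 4236.486488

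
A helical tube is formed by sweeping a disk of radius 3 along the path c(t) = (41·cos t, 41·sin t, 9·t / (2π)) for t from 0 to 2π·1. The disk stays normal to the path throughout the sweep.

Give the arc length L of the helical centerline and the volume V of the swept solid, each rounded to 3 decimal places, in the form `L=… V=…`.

L=257.768 V=7288.212

2πR = 2π·41 = 257.610598
per-turn = √(257.610598² + 9²) = √(66363.2200 + 81) = √66444.2200 = 257.767764
L = 1 × 257.767764 = 257.767764
V = π·3² × L = 28.274334 × 257.767764 = 7288.211814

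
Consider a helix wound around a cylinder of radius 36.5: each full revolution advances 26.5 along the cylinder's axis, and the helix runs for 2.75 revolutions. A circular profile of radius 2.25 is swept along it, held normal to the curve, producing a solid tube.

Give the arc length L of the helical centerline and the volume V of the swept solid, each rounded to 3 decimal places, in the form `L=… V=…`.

2πR = 2π·36.5 = 229.336264
per-turn = √(229.336264² + 26.5²) = √(52595.1219 + 702.25) = √53297.3719 = 230.862236
L = 2.75 × 230.862236 = 634.871148
V = π·2.25² × L = 15.904313 × 634.871148 = 10097.189332

L=634.871 V=10097.189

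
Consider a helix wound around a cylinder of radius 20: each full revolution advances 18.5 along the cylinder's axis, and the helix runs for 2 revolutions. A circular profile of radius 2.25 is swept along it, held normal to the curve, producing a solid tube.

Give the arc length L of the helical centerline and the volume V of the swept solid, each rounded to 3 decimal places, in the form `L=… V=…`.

2πR = 2π·20 = 125.663706
per-turn = √(125.663706² + 18.5²) = √(15791.3670 + 342.25) = √16133.6170 = 127.018176
L = 2 × 127.018176 = 254.036352
V = π·2.25² × L = 15.904313 × 254.036352 = 4040.273608

L=254.036 V=4040.274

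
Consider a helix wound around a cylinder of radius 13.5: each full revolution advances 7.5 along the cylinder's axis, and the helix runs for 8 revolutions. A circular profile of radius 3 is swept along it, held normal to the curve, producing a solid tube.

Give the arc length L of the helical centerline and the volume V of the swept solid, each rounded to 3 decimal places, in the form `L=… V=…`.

2πR = 2π·13.5 = 84.823002
per-turn = √(84.823002² + 7.5²) = √(7194.9416 + 56.25) = √7251.1916 = 85.153929
L = 8 × 85.153929 = 681.231431
V = π·3² × L = 28.274334 × 681.231431 = 19261.364939

L=681.231 V=19261.365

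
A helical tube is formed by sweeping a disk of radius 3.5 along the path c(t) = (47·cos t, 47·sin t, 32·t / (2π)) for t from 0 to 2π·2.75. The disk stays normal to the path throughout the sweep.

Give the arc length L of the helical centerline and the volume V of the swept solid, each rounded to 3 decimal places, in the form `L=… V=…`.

2πR = 2π·47 = 295.309709
per-turn = √(295.309709² + 32²) = √(87207.8245 + 1024) = √88231.8245 = 297.038423
L = 2.75 × 297.038423 = 816.855662
V = π·3.5² × L = 38.484510 × 816.855662 = 31436.289902

L=816.856 V=31436.290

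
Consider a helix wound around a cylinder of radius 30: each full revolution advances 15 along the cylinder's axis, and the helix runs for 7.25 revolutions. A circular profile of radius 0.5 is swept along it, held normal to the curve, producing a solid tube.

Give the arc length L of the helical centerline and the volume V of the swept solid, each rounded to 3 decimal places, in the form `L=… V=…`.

L=1370.913 V=1076.713

2πR = 2π·30 = 188.495559
per-turn = √(188.495559² + 15²) = √(35530.5758 + 225) = √35755.5758 = 189.091448
L = 7.25 × 189.091448 = 1370.913001
V = π·0.5² × L = 0.785398 × 1370.913001 = 1076.712553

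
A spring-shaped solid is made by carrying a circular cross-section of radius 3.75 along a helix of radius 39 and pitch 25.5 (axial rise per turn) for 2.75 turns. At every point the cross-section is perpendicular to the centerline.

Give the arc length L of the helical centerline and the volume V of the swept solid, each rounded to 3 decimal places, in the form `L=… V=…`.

2πR = 2π·39 = 245.044227
per-turn = √(245.044227² + 25.5²) = √(60046.6732 + 650.25) = √60696.9232 = 246.367456
L = 2.75 × 246.367456 = 677.510503
V = π·3.75² × L = 44.178647 × 677.510503 = 29931.497136

L=677.511 V=29931.497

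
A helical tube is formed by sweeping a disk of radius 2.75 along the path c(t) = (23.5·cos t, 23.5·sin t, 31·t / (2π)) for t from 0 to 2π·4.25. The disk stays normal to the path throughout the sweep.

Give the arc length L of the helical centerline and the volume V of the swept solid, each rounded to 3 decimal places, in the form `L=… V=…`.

L=641.214 V=15234.160

2πR = 2π·23.5 = 147.654855
per-turn = √(147.654855² + 31²) = √(21801.9561 + 961) = √22762.9561 = 150.873974
L = 4.25 × 150.873974 = 641.214391
V = π·2.75² × L = 23.758294 × 641.214391 = 15234.160297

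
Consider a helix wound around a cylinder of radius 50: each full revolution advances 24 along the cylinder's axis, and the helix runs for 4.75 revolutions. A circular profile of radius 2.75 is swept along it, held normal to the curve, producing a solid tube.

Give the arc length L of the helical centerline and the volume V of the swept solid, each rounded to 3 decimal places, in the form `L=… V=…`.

L=1496.605 V=35556.774

2πR = 2π·50 = 314.159265
per-turn = √(314.159265² + 24²) = √(98696.0440 + 576) = √99272.0440 = 315.074664
L = 4.75 × 315.074664 = 1496.604655
V = π·2.75² × L = 23.758294 × 1496.604655 = 35556.774055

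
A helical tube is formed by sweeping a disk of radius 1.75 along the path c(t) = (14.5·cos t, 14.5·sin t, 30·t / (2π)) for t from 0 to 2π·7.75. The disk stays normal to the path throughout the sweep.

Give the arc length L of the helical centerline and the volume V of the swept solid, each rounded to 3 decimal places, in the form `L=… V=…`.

2πR = 2π·14.5 = 91.106187
per-turn = √(91.106187² + 30²) = √(8300.3373 + 900) = √9200.3373 = 95.918389
L = 7.75 × 95.918389 = 743.367513
V = π·1.75² × L = 9.621128 × 743.367513 = 7152.033622

L=743.368 V=7152.034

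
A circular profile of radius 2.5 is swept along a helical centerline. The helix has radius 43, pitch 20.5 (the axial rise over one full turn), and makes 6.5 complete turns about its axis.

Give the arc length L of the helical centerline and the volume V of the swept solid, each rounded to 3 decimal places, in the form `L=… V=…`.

2πR = 2π·43 = 270.176968
per-turn = √(270.176968² + 20.5²) = √(72995.5942 + 420.25) = √73415.8442 = 270.953583
L = 6.5 × 270.953583 = 1761.198290
V = π·2.5² × L = 19.634954 × 1761.198290 = 34581.047551

L=1761.198 V=34581.048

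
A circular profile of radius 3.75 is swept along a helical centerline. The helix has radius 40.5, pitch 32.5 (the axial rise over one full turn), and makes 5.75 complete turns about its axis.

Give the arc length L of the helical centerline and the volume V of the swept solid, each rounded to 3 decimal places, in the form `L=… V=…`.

L=1475.082 V=65167.129

2πR = 2π·40.5 = 254.469005
per-turn = √(254.469005² + 32.5²) = √(64754.4745 + 1056.25) = √65810.7245 = 256.536010
L = 5.75 × 256.536010 = 1475.082058
V = π·3.75² × L = 44.178647 × 1475.082058 = 65167.129083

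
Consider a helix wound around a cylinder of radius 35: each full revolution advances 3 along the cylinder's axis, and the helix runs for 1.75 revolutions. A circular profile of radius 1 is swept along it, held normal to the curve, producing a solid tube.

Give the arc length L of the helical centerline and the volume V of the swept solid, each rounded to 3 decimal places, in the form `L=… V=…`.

2πR = 2π·35 = 219.911486
per-turn = √(219.911486² + 3²) = √(48361.0616 + 9) = √48370.0616 = 219.931948
L = 1.75 × 219.931948 = 384.880908
V = π·1² × L = 3.141593 × 384.880908 = 1209.139034

L=384.881 V=1209.139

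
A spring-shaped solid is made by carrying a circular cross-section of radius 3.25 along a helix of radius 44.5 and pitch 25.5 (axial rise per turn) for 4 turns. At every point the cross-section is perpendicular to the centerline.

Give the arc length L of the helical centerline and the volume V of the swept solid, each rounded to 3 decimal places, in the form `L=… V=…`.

L=1123.049 V=37266.203

2πR = 2π·44.5 = 279.601746
per-turn = √(279.601746² + 25.5²) = √(78177.1365 + 650.25) = √78827.3865 = 280.762153
L = 4 × 280.762153 = 1123.048611
V = π·3.25² × L = 33.183072 × 1123.048611 = 37266.203382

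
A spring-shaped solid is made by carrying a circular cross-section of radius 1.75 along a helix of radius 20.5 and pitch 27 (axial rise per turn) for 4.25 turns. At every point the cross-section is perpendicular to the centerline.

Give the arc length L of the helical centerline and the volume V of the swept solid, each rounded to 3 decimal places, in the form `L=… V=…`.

2πR = 2π·20.5 = 128.805299
per-turn = √(128.805299² + 27²) = √(16590.8050 + 729) = √17319.8050 = 131.604730
L = 4.25 × 131.604730 = 559.320103
V = π·1.75² × L = 9.621128 × 559.320103 = 5381.290027

L=559.320 V=5381.290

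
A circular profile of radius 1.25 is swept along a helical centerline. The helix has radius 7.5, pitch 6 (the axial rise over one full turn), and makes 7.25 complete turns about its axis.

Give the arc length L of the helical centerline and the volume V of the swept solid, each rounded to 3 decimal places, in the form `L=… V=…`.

L=344.406 V=1690.601

2πR = 2π·7.5 = 47.123890
per-turn = √(47.123890² + 6²) = √(2220.6610 + 36) = √2256.6610 = 47.504326
L = 7.25 × 47.504326 = 344.406364
V = π·1.25² × L = 4.908739 × 344.406364 = 1690.600784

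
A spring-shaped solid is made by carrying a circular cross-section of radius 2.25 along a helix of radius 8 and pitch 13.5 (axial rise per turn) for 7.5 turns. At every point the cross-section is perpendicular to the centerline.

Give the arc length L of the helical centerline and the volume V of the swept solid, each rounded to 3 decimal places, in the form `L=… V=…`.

L=390.351 V=6208.264

2πR = 2π·8 = 50.265482
per-turn = √(50.265482² + 13.5²) = √(2526.6187 + 182.25) = √2708.8687 = 52.046794
L = 7.5 × 52.046794 = 390.350952
V = π·2.25² × L = 15.904313 × 390.350952 = 6208.263649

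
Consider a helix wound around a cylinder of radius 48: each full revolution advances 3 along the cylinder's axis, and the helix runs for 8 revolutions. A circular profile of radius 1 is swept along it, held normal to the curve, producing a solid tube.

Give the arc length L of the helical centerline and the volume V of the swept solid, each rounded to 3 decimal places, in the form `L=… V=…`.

L=2412.863 V=7580.231

2πR = 2π·48 = 301.592895
per-turn = √(301.592895² + 3²) = √(90958.2742 + 9) = √90967.2742 = 301.607815
L = 8 × 301.607815 = 2412.862521
V = π·1² × L = 3.141593 × 2412.862521 = 7580.231171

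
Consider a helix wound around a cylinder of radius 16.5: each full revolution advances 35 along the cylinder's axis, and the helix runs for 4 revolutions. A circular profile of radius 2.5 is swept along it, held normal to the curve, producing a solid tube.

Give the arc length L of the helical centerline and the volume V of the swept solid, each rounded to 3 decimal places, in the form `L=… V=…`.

L=437.685 V=8593.921

2πR = 2π·16.5 = 103.672558
per-turn = √(103.672558² + 35²) = √(10747.9992 + 1225) = √11972.9992 = 109.421201
L = 4 × 109.421201 = 437.684803
V = π·2.5² × L = 19.634954 × 437.684803 = 8593.921017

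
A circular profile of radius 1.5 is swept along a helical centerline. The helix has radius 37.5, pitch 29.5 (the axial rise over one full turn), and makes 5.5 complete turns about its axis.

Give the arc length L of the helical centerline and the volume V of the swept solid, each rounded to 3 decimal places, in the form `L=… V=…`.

L=1306.024 V=9231.743

2πR = 2π·37.5 = 235.619449
per-turn = √(235.619449² + 29.5²) = √(55516.5248 + 870.25) = √56386.7748 = 237.458996
L = 5.5 × 237.458996 = 1306.024478
V = π·1.5² × L = 7.068583 × 1306.024478 = 9231.743035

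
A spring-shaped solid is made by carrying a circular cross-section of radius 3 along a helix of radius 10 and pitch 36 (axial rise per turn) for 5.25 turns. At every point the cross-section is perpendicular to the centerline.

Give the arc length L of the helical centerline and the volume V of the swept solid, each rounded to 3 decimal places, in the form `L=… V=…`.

2πR = 2π·10 = 62.831853
per-turn = √(62.831853² + 36²) = √(3947.8418 + 1296) = √5243.8418 = 72.414375
L = 5.25 × 72.414375 = 380.175471
V = π·3² × L = 28.274334 × 380.175471 = 10749.208192

L=380.175 V=10749.208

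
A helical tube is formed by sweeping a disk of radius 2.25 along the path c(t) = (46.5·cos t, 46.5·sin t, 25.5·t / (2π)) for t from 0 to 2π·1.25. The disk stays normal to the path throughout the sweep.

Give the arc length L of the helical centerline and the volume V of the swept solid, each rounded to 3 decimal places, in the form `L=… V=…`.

2πR = 2π·46.5 = 292.168117
per-turn = √(292.168117² + 25.5²) = √(85362.2085 + 650.25) = √86012.4585 = 293.278807
L = 1.25 × 293.278807 = 366.598508
V = π·2.25² × L = 15.904313 × 366.598508 = 5830.497353

L=366.599 V=5830.497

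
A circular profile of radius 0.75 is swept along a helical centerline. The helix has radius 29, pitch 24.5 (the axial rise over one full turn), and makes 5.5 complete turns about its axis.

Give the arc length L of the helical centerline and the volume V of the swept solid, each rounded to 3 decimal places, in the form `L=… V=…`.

2πR = 2π·29 = 182.212374
per-turn = √(182.212374² + 24.5²) = √(33201.3492 + 600.25) = √33801.5992 = 183.852112
L = 5.5 × 183.852112 = 1011.186618
V = π·0.75² × L = 1.767146 × 1011.186618 = 1786.914253

L=1011.187 V=1786.914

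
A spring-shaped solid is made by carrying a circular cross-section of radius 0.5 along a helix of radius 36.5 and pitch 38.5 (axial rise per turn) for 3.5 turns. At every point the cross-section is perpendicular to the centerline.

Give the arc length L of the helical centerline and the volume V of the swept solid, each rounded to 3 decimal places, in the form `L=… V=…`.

2πR = 2π·36.5 = 229.336264
per-turn = √(229.336264² + 38.5²) = √(52595.1219 + 1482.25) = √54077.3719 = 232.545419
L = 3.5 × 232.545419 = 813.908966
V = π·0.5² × L = 0.785398 × 813.908966 = 639.242607

L=813.909 V=639.243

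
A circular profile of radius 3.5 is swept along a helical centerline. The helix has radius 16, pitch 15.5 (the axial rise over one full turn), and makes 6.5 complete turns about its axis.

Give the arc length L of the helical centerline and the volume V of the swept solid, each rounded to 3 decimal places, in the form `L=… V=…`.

L=661.173 V=25444.901

2πR = 2π·16 = 100.530965
per-turn = √(100.530965² + 15.5²) = √(10106.4749 + 240.25) = √10346.7249 = 101.718852
L = 6.5 × 101.718852 = 661.172540
V = π·3.5² × L = 38.484510 × 661.172540 = 25444.901222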